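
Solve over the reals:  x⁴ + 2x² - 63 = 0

x = -2.6458 or x = 2.6458

Let u = x². The equation becomes u² + 2u - 63 = 0.
Factor: (u + 9)(u - 7) = 0, so u = -9 or u = 7.
x² = -9 < 0 has no real solution.
x² = 7 gives x = ±√(7) ≈ ±2.6458.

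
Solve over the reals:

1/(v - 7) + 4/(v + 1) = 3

Multiply both sides by (v - 7)(v + 1):
(v + 1) + 4(v - 7) = 3(v - 7)(v + 1).
Expand and collect terms: 3v² - 23v + 6 = 0.
By the quadratic formula, v = (23 ± √457) / 6, so v ≈ 7.3963 or v ≈ 0.2704.
Neither value makes a denominator zero (v ≠ 7, v ≠ -1), so both are valid.

v = 0.2704 or v = 7.3963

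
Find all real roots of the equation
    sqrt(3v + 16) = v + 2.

v = 3

Square both sides: 3v + 16 = (v + 2)^2.
Expand and rearrange: v^2 + v - 12 = 0.
Solving gives v = 3 or v = -4.
Check each candidate in the original equation:
  v = 3: sqrt(25) = 5, while v + 2 = 5 — valid.
  v = -4: sqrt(4) = 2, while v + 2 = -2 — extraneous.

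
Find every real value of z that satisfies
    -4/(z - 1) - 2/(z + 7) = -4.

Multiply both sides by (z - 1)(z + 7):
-4(z + 7) - 2(z - 1) = -4(z - 1)(z + 7).
Expand and collect terms: -4z² - 18z + 54 = 0.
By the quadratic formula, z = (18 ± √1188) / -8, so z ≈ -6.5584 or z ≈ 2.0584.
Neither value makes a denominator zero (z ≠ 1, z ≠ -7), so both are valid.

z = -6.5584 or z = 2.0584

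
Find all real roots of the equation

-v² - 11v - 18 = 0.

Factor: -1(v + 9)(v + 2) = 0.
So v = -9 or v = -2.

v = -9 or v = -2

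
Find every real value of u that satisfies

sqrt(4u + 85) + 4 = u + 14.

Isolate the radical: sqrt(4u + 85) = u + 10.
Square both sides: 4u + 85 = (u + 10)^2.
Expand and rearrange: u^2 + 16u + 15 = 0.
Solving gives u = -1 or u = -15.
Check each candidate in the original equation:
  u = -1: sqrt(81) = 9, while u + 10 = 9 — valid.
  u = -15: sqrt(25) = 5, while u + 10 = -5 — extraneous.

u = -1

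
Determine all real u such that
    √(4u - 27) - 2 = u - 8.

Isolate the radical: √(4u - 27) = u - 6.
Square both sides: 4u - 27 = (u - 6)².
Expand and rearrange: u² - 16u + 63 = 0.
Solving gives u = 9 or u = 7.
Check each candidate in the original equation:
  u = 9: √(9) = 3, while u - 6 = 3 — valid.
  u = 7: √(1) = 1, while u - 6 = 1 — valid.

u = 7 or u = 9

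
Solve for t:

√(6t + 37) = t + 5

t = 2

Square both sides: 6t + 37 = (t + 5)².
Expand and rearrange: t² + 4t - 12 = 0.
Solving gives t = 2 or t = -6.
Check each candidate in the original equation:
  t = 2: √(49) = 7, while t + 5 = 7 — valid.
  t = -6: √(1) = 1, while t + 5 = -1 — extraneous.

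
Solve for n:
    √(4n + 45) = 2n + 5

n = 1

Square both sides: 4n + 45 = (2n + 5)².
Expand and rearrange: 4n² + 16n - 20 = 0.
Solving gives n = 1 or n = -5.
Check each candidate in the original equation:
  n = 1: √(49) = 7, while 2n + 5 = 7 — valid.
  n = -5: √(25) = 5, while 2n + 5 = -5 — extraneous.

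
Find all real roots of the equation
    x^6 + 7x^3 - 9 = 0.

x = -2.0091 or x = 1.0353

Let u = x^3. The equation becomes u^2 + 7u - 9 = 0.
By the quadratic formula, u = -7/2 + sqrt(85)/2 or u = -sqrt(85)/2 - 7/2.
x^3 = -7/2 + sqrt(85)/2 gives x = (-7/2 + sqrt(85)/2)^(1/3) ~= 1.0353.
x^3 = -sqrt(85)/2 - 7/2 gives x = -(7/2 + sqrt(85)/2)^(1/3) ~= -2.0091.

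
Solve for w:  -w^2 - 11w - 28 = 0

w = -7 or w = -4

Factor: -1(w + 4)(w + 7) = 0.
So w = -4 or w = -7.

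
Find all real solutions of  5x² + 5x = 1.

Rearrange to standard form: 5x² + 5x - 1 = 0.
Discriminant: (5)² − 4·5·(-1) = 45.
Quadratic formula: x = (-5 ± √45) / 10.
So x = -1/2 + 3·√(5)/10 ≈ 0.1708 or x = -3·√(5)/10 - 1/2 ≈ -1.1708.

x = -1.1708 or x = 0.1708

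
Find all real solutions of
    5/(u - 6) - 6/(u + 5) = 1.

u = -9.5394 or u = 9.5394

Multiply both sides by (u - 6)(u + 5):
5(u + 5) - 6(u - 6) = (u - 6)(u + 5).
Expand and collect terms: u^2 - 91 = 0.
By the quadratic formula, u = (0 +/- sqrt(364)) / 2, so u ~= 9.5394 or u ~= -9.5394.
Neither value makes a denominator zero (u != 6, u != -5), so both are valid.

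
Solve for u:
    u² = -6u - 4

u = -5.2361 or u = -0.7639

Rearrange to standard form: u² + 6u + 4 = 0.
Discriminant: (6)² − 4·1·4 = 20.
Quadratic formula: u = (-6 ± √20) / 2.
So u = -3 + √(5) ≈ -0.7639 or u = -3 - √(5) ≈ -5.2361.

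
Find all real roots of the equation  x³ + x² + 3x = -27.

x = -3

Rearrange: x³ + x² + 3x + 27 = 0.
Possible rational roots are divisors of 27. Testing x = -3 gives 0, so (x + 3) is a factor.
Divide: x³ + x² + 3x + 27 = (x + 3)(x² - 2x + 9).
The quadratic x² - 2x + 9 has discriminant -32 < 0, so no further real roots.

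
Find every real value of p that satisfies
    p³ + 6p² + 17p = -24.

p = -3

Rearrange: p³ + 6p² + 17p + 24 = 0.
Possible rational roots are divisors of 24. Testing p = -3 gives 0, so (p + 3) is a factor.
Divide: p³ + 6p² + 17p + 24 = (p + 3)(p² + 3p + 8).
The quadratic p² + 3p + 8 has discriminant -23 < 0, so no further real roots.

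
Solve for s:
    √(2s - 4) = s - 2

s = 2 or s = 4

Square both sides: 2s - 4 = (s - 2)².
Expand and rearrange: s² - 6s + 8 = 0.
Solving gives s = 4 or s = 2.
Check each candidate in the original equation:
  s = 4: √(4) = 2, while s - 2 = 2 — valid.
  s = 2: √(0) = 0, while s - 2 = 0 — valid.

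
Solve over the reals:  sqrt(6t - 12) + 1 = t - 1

Isolate the radical: sqrt(6t - 12) = t - 2.
Square both sides: 6t - 12 = (t - 2)^2.
Expand and rearrange: t^2 - 10t + 16 = 0.
Solving gives t = 8 or t = 2.
Check each candidate in the original equation:
  t = 8: sqrt(36) = 6, while t - 2 = 6 — valid.
  t = 2: sqrt(0) = 0, while t - 2 = 0 — valid.

t = 2 or t = 8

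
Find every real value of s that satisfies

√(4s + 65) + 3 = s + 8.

s = 4

Isolate the radical: √(4s + 65) = s + 5.
Square both sides: 4s + 65 = (s + 5)².
Expand and rearrange: s² + 6s - 40 = 0.
Solving gives s = 4 or s = -10.
Check each candidate in the original equation:
  s = 4: √(81) = 9, while s + 5 = 9 — valid.
  s = -10: √(25) = 5, while s + 5 = -5 — extraneous.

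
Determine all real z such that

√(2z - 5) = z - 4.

Square both sides: 2z - 5 = (z - 4)².
Expand and rearrange: z² - 10z + 21 = 0.
Solving gives z = 7 or z = 3.
Check each candidate in the original equation:
  z = 7: √(9) = 3, while z - 4 = 3 — valid.
  z = 3: √(1) = 1, while z - 4 = -1 — extraneous.

z = 7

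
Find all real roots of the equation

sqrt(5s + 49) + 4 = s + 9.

Isolate the radical: sqrt(5s + 49) = s + 5.
Square both sides: 5s + 49 = (s + 5)^2.
Expand and rearrange: s^2 + 5s - 24 = 0.
Solving gives s = 3 or s = -8.
Check each candidate in the original equation:
  s = 3: sqrt(64) = 8, while s + 5 = 8 — valid.
  s = -8: sqrt(9) = 3, while s + 5 = -3 — extraneous.

s = 3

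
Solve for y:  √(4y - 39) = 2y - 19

Square both sides: 4y - 39 = (2y - 19)².
Expand and rearrange: 4y² - 80y + 400 = 0.
This gives the repeated root y = 10.
Check in the original equation:
  y = 10: √(1) = 1, while 2y - 19 = 1 — valid.

y = 10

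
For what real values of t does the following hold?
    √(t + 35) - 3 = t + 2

Isolate the radical: √(t + 35) = t + 5.
Square both sides: t + 35 = (t + 5)².
Expand and rearrange: t² + 9t - 10 = 0.
Solving gives t = 1 or t = -10.
Check each candidate in the original equation:
  t = 1: √(36) = 6, while t + 5 = 6 — valid.
  t = -10: √(25) = 5, while t + 5 = -5 — extraneous.

t = 1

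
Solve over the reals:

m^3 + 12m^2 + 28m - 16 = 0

Possible rational roots are divisors of -16. Testing m = -4 gives 0, so (m + 4) is a factor.
Divide: m^3 + 12m^2 + 28m - 16 = (m + 4)(m^2 + 8m - 4).
Apply the quadratic formula to m^2 + 8m - 4 = 0: m = (-8 +/- sqrt(80))/2, i.e. m ~= 0.4721 or m ~= -8.4721.

m = -8.4721 or m = -4 or m = 0.4721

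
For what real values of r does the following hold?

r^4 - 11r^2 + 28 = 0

Let u = r^2. The equation becomes u^2 - 11u + 28 = 0.
Factor: (u - 4)(u - 7) = 0, so u = 4 or u = 7.
r^2 = 4 gives r = +/-2.
r^2 = 7 gives r = +/-sqrt(7) ~= +/-2.6458.

r = -2.6458 or r = -2 or r = 2 or r = 2.6458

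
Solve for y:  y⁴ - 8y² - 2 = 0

Let u = y². The equation becomes u² - 8u - 2 = 0.
By the quadratic formula, u = 4 + 3·√(2) or u = 4 - 3·√(2).
y² = 4 + 3·√(2) gives y = ±√(4 + 3·√(2)) ≈ ±2.871.
y² = 4 - 3·√(2) < 0 has no real solution.

y = -2.871 or y = 2.871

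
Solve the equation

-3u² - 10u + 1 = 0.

Discriminant: (-10)² − 4·(-3)·1 = 112.
Quadratic formula: u = (10 ± √112) / (-6).
So u = -2·√(7)/3 - 5/3 ≈ -3.4305 or u = -5/3 + 2·√(7)/3 ≈ 0.0972.

u = -3.4305 or u = 0.0972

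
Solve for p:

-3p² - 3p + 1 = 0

p = -1.2638 or p = 0.2638

Discriminant: (-3)² − 4·(-3)·1 = 21.
Quadratic formula: p = (3 ± √21) / (-6).
So p = -√(21)/6 - 1/2 ≈ -1.2638 or p = -1/2 + √(21)/6 ≈ 0.2638.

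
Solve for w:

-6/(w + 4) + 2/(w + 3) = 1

Multiply both sides by (w + 4)(w + 3):
-6(w + 3) + 2(w + 4) = (w + 4)(w + 3).
Expand and collect terms: w² + 11w + 22 = 0.
By the quadratic formula, w = (-11 ± √33) / 2, so w ≈ -2.6277 or w ≈ -8.3723.
Neither value makes a denominator zero (w ≠ -4, w ≠ -3), so both are valid.

w = -8.3723 or w = -2.6277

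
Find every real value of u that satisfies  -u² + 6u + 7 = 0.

Factor: -1(u + 1)(u - 7) = 0.
So u = -1 or u = 7.

u = -1 or u = 7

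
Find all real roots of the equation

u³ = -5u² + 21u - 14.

u = -7.8875 or u = 0.8875 or u = 2

Rearrange: u³ + 5u² - 21u + 14 = 0.
Possible rational roots are divisors of 14. Testing u = 2 gives 0, so (u - 2) is a factor.
Divide: u³ + 5u² - 21u + 14 = (u - 2)(u² + 7u - 7).
Apply the quadratic formula to u² + 7u - 7 = 0: u = (-7 ± √77)/2, i.e. u ≈ 0.8875 or u ≈ -7.8875.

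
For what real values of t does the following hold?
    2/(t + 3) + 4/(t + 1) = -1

t = -7.8284 or t = -2.1716

Multiply both sides by (t + 3)(t + 1):
2(t + 1) + 4(t + 3) = -(t + 3)(t + 1).
Expand and collect terms: -t^2 - 10t - 17 = 0.
By the quadratic formula, t = (10 +/- sqrt(32)) / -2, so t ~= -7.8284 or t ~= -2.1716.
Neither value makes a denominator zero (t != -3, t != -1), so both are valid.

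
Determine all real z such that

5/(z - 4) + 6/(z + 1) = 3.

Multiply both sides by (z - 4)(z + 1):
5(z + 1) + 6(z - 4) = 3(z - 4)(z + 1).
Expand and collect terms: 3z² - 20z + 7 = 0.
By the quadratic formula, z = (20 ± √316) / 6, so z ≈ 6.2961 or z ≈ 0.3706.
Neither value makes a denominator zero (z ≠ 4, z ≠ -1), so both are valid.

z = 0.3706 or z = 6.2961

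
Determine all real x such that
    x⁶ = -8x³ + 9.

Let u = x³. The equation becomes u² + 8u - 9 = 0.
Factor: (u - 1)(u + 9) = 0, so u = 1 or u = -9.
x³ = 1 gives x = 1.
x³ = -9 gives x = -∛(9) ≈ -2.0801.

x = -2.0801 or x = 1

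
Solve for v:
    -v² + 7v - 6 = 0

Factor: -1(v - 6)(v - 1) = 0.
So v = 6 or v = 1.

v = 1 or v = 6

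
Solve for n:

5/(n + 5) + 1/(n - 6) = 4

Multiply both sides by (n + 5)(n - 6):
5(n - 6) + (n + 5) = 4(n + 5)(n - 6).
Expand and collect terms: 4n² - 10n - 95 = 0.
By the quadratic formula, n = (10 ± √1620) / 8, so n ≈ 6.2812 or n ≈ -3.7812.
Neither value makes a denominator zero (n ≠ -5, n ≠ 6), so both are valid.

n = -3.7812 or n = 6.2812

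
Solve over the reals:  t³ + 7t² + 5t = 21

Rearrange: t³ + 7t² + 5t - 21 = 0.
Possible rational roots are divisors of -21. Testing t = -3 gives 0, so (t + 3) is a factor.
Divide: t³ + 7t² + 5t - 21 = (t + 3)(t² + 4t - 7).
Apply the quadratic formula to t² + 4t - 7 = 0: t = (-4 ± √44)/2, i.e. t ≈ 1.3166 or t ≈ -5.3166.

t = -5.3166 or t = -3 or t = 1.3166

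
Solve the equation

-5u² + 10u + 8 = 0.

Discriminant: (10)² − 4·(-5)·8 = 260.
Quadratic formula: u = (-10 ± √260) / (-10).
So u = 1 - √(65)/5 ≈ -0.6125 or u = 1 + √(65)/5 ≈ 2.6125.

u = -0.6125 or u = 2.6125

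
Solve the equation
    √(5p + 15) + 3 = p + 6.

p = -3 or p = 2

Isolate the radical: √(5p + 15) = p + 3.
Square both sides: 5p + 15 = (p + 3)².
Expand and rearrange: p² + p - 6 = 0.
Solving gives p = 2 or p = -3.
Check each candidate in the original equation:
  p = 2: √(25) = 5, while p + 3 = 5 — valid.
  p = -3: √(0) = 0, while p + 3 = 0 — valid.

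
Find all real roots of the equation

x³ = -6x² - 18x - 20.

Rearrange: x³ + 6x² + 18x + 20 = 0.
Possible rational roots are divisors of 20. Testing x = -2 gives 0, so (x + 2) is a factor.
Divide: x³ + 6x² + 18x + 20 = (x + 2)(x² + 4x + 10).
The quadratic x² + 4x + 10 has discriminant -24 < 0, so no further real roots.

x = -2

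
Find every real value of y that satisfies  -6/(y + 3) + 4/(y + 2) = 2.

Multiply both sides by (y + 3)(y + 2):
-6(y + 2) + 4(y + 3) = 2(y + 3)(y + 2).
Expand and collect terms: 2y^2 + 12y + 12 = 0.
By the quadratic formula, y = (-12 +/- sqrt(48)) / 4, so y ~= -1.2679 or y ~= -4.7321.
Neither value makes a denominator zero (y != -3, y != -2), so both are valid.

y = -4.7321 or y = -1.2679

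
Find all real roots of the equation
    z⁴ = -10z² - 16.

No real solutions.

Let u = z². The equation becomes u² + 10u + 16 = 0.
Factor: (u + 2)(u + 8) = 0, so u = -2 or u = -8.
z² = -2 < 0 has no real solution.
z² = -8 < 0 has no real solution.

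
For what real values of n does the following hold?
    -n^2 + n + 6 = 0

Factor: -1(n - 3)(n + 2) = 0.
So n = 3 or n = -2.

n = -2 or n = 3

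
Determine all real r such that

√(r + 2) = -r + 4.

Square both sides: r + 2 = (-r + 4)².
Expand and rearrange: r² - 9r + 14 = 0.
Solving gives r = 7 or r = 2.
Check each candidate in the original equation:
  r = 7: √(9) = 3, while -r + 4 = -3 — extraneous.
  r = 2: √(4) = 2, while -r + 4 = 2 — valid.

r = 2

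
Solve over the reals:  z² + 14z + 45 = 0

z = -9 or z = -5

Factor: (z + 5)(z + 9) = 0.
So z = -5 or z = -9.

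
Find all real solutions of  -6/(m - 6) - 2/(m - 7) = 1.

m = -1.772 or m = 6.772

Multiply both sides by (m - 6)(m - 7):
-6(m - 7) - 2(m - 6) = (m - 6)(m - 7).
Expand and collect terms: m² - 5m - 12 = 0.
By the quadratic formula, m = (5 ± √73) / 2, so m ≈ 6.772 or m ≈ -1.772.
Neither value makes a denominator zero (m ≠ 6, m ≠ 7), so both are valid.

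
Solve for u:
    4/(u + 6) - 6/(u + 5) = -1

u = -7 or u = -2

Multiply both sides by (u + 6)(u + 5):
4(u + 5) - 6(u + 6) = -(u + 6)(u + 5).
Expand and collect terms: -u² - 9u - 14 = 0.
Factor or apply the quadratic formula: u = -7 or u = -2.
Neither value makes a denominator zero (u ≠ -6, u ≠ -5), so both are valid.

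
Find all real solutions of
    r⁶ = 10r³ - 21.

r = 1.4422 or r = 1.9129

Let u = r³. The equation becomes u² - 10u + 21 = 0.
Factor: (u - 3)(u - 7) = 0, so u = 3 or u = 7.
r³ = 3 gives r = ∛(3) ≈ 1.4422.
r³ = 7 gives r = ∛(7) ≈ 1.9129.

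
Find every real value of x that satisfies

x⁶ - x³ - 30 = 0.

x = -1.71 or x = 1.8171

Let u = x³. The equation becomes u² - u - 30 = 0.
Factor: (u - 6)(u + 5) = 0, so u = 6 or u = -5.
x³ = 6 gives x = ∛(6) ≈ 1.8171.
x³ = -5 gives x = -∛(5) ≈ -1.71.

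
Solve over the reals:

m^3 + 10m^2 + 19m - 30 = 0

Possible rational roots are divisors of -30. Testing m = -5 gives 0, so (m + 5) is a factor.
Divide: m^3 + 10m^2 + 19m - 30 = (m + 5)(m^2 + 5m - 6).
Factor the quadratic: m = 1 or m = -6.

m = -6 or m = -5 or m = 1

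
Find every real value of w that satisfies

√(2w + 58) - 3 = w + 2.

w = 3

Isolate the radical: √(2w + 58) = w + 5.
Square both sides: 2w + 58 = (w + 5)².
Expand and rearrange: w² + 8w - 33 = 0.
Solving gives w = 3 or w = -11.
Check each candidate in the original equation:
  w = 3: √(64) = 8, while w + 5 = 8 — valid.
  w = -11: √(36) = 6, while w + 5 = -6 — extraneous.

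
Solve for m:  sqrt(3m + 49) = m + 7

Square both sides: 3m + 49 = (m + 7)^2.
Expand and rearrange: m^2 + 11m = 0.
Solving gives m = 0 or m = -11.
Check each candidate in the original equation:
  m = 0: sqrt(49) = 7, while m + 7 = 7 — valid.
  m = -11: sqrt(16) = 4, while m + 7 = -4 — extraneous.

m = 0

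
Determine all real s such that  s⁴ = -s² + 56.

Let u = s². The equation becomes u² + u - 56 = 0.
Factor: (u - 7)(u + 8) = 0, so u = 7 or u = -8.
s² = 7 gives s = ±√(7) ≈ ±2.6458.
s² = -8 < 0 has no real solution.

s = -2.6458 or s = 2.6458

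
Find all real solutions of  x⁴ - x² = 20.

x = -2.2361 or x = 2.2361

Let u = x². The equation becomes u² - u - 20 = 0.
Factor: (u - 5)(u + 4) = 0, so u = 5 or u = -4.
x² = 5 gives x = ±√(5) ≈ ±2.2361.
x² = -4 < 0 has no real solution.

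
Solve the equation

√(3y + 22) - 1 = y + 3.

Isolate the radical: √(3y + 22) = y + 4.
Square both sides: 3y + 22 = (y + 4)².
Expand and rearrange: y² + 5y - 6 = 0.
Solving gives y = 1 or y = -6.
Check each candidate in the original equation:
  y = 1: √(25) = 5, while y + 4 = 5 — valid.
  y = -6: √(4) = 2, while y + 4 = -2 — extraneous.

y = 1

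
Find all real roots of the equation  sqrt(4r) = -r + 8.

r = 4

Square both sides: 4r = (-r + 8)^2.
Expand and rearrange: r^2 - 20r + 64 = 0.
Solving gives r = 16 or r = 4.
Check each candidate in the original equation:
  r = 16: sqrt(64) = 8, while -r + 8 = -8 — extraneous.
  r = 4: sqrt(16) = 4, while -r + 8 = 4 — valid.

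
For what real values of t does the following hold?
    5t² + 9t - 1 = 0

t = -1.905 or t = 0.105

Discriminant: (9)² − 4·5·(-1) = 101.
Quadratic formula: t = (-9 ± √101) / 10.
So t = -9/10 + √(101)/10 ≈ 0.105 or t = -√(101)/10 - 9/10 ≈ -1.905.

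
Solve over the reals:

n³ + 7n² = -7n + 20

Rearrange: n³ + 7n² + 7n - 20 = 0.
Possible rational roots are divisors of -20. Testing n = -4 gives 0, so (n + 4) is a factor.
Divide: n³ + 7n² + 7n - 20 = (n + 4)(n² + 3n - 5).
Apply the quadratic formula to n² + 3n - 5 = 0: n = (-3 ± √29)/2, i.e. n ≈ 1.1926 or n ≈ -4.1926.

n = -4.1926 or n = -4 or n = 1.1926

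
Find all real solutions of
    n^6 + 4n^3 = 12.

Let u = n^3. The equation becomes u^2 + 4u - 12 = 0.
Factor: (u + 6)(u - 2) = 0, so u = -6 or u = 2.
n^3 = -6 gives n = -(6)^(1/3) ~= -1.8171.
n^3 = 2 gives n = (2)^(1/3) ~= 1.2599.

n = -1.8171 or n = 1.2599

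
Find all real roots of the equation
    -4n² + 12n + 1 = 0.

n = -0.0811 or n = 3.0811

Discriminant: (12)² − 4·(-4)·1 = 160.
Quadratic formula: n = (-12 ± √160) / (-8).
So n = 3/2 - √(10)/2 ≈ -0.0811 or n = 3/2 + √(10)/2 ≈ 3.0811.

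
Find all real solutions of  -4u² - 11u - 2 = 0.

u = -2.5542 or u = -0.1958

Discriminant: (-11)² − 4·(-4)·(-2) = 89.
Quadratic formula: u = (11 ± √89) / (-8).
So u = -11/8 - √(89)/8 ≈ -2.5542 or u = -11/8 + √(89)/8 ≈ -0.1958.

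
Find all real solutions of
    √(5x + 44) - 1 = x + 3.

x = 4

Isolate the radical: √(5x + 44) = x + 4.
Square both sides: 5x + 44 = (x + 4)².
Expand and rearrange: x² + 3x - 28 = 0.
Solving gives x = 4 or x = -7.
Check each candidate in the original equation:
  x = 4: √(64) = 8, while x + 4 = 8 — valid.
  x = -7: √(9) = 3, while x + 4 = -3 — extraneous.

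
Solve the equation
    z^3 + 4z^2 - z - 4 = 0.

z = -4 or z = -1 or z = 1

Possible rational roots are divisors of -4. Testing z = -4 gives 0, so (z + 4) is a factor.
Divide: z^3 + 4z^2 - z - 4 = (z + 4)(z^2 - 1).
Factor the quadratic: z = 1 or z = -1.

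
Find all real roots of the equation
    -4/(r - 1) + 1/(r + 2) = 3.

Multiply both sides by (r - 1)(r + 2):
-4(r + 2) + (r - 1) = 3(r - 1)(r + 2).
Expand and collect terms: 3r^2 + 6r + 3 = 0.
This has the repeated root r = -1.
Neither value makes a denominator zero (r != 1, r != -2), so both are valid.

r = -1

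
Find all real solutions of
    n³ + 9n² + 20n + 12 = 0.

Possible rational roots are divisors of 12. Testing n = -2 gives 0, so (n + 2) is a factor.
Divide: n³ + 9n² + 20n + 12 = (n + 2)(n² + 7n + 6).
Factor the quadratic: n = -1 or n = -6.

n = -6 or n = -2 or n = -1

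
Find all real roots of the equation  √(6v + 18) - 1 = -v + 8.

v = 3

Isolate the radical: √(6v + 18) = -v + 9.
Square both sides: 6v + 18 = (-v + 9)².
Expand and rearrange: v² - 24v + 63 = 0.
Solving gives v = 21 or v = 3.
Check each candidate in the original equation:
  v = 21: √(144) = 12, while -v + 9 = -12 — extraneous.
  v = 3: √(36) = 6, while -v + 9 = 6 — valid.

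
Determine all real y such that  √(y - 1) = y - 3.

Square both sides: y - 1 = (y - 3)².
Expand and rearrange: y² - 7y + 10 = 0.
Solving gives y = 5 or y = 2.
Check each candidate in the original equation:
  y = 5: √(4) = 2, while y - 3 = 2 — valid.
  y = 2: √(1) = 1, while y - 3 = -1 — extraneous.

y = 5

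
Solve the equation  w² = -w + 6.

w = -3 or w = 2

Bring every term to one side: w² + w - 6 = 0.
Factor: (w + 3)(w - 2) = 0.
So w = -3 or w = 2.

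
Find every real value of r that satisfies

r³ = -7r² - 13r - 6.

Rearrange: r³ + 7r² + 13r + 6 = 0.
Possible rational roots are divisors of 6. Testing r = -2 gives 0, so (r + 2) is a factor.
Divide: r³ + 7r² + 13r + 6 = (r + 2)(r² + 5r + 3).
Apply the quadratic formula to r² + 5r + 3 = 0: r = (-5 ± √13)/2, i.e. r ≈ -0.6972 or r ≈ -4.3028.

r = -4.3028 or r = -2 or r = -0.6972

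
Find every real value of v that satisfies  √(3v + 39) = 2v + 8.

Square both sides: 3v + 39 = (2v + 8)².
Expand and rearrange: 4v² + 29v + 25 = 0.
Solving gives v = -1 or v = -6.25.
Check each candidate in the original equation:
  v = -1: √(36) = 6, while 2v + 8 = 6 — valid.
  v = -6.25: √(20.25) = 4.5, while 2v + 8 = -4.5 — extraneous.

v = -1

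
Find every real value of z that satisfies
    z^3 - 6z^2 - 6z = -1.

Rearrange: z^3 - 6z^2 - 6z + 1 = 0.
Possible rational roots are divisors of 1. Testing z = -1 gives 0, so (z + 1) is a factor.
Divide: z^3 - 6z^2 - 6z + 1 = (z + 1)(z^2 - 7z + 1).
Apply the quadratic formula to z^2 - 7z + 1 = 0: z = (7 +/- sqrt(45))/2, i.e. z ~= 6.8541 or z ~= 0.1459.

z = -1 or z = 0.1459 or z = 6.8541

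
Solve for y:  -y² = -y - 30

y = -5 or y = 6

Bring every term to one side: -y² + y + 30 = 0.
Factor: -1(y + 5)(y - 6) = 0.
So y = -5 or y = 6.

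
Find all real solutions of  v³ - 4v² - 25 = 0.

Possible rational roots are divisors of -25. Testing v = 5 gives 0, so (v - 5) is a factor.
Divide: v³ - 4v² - 25 = (v - 5)(v² + v + 5).
The quadratic v² + v + 5 has discriminant -19 < 0, so no further real roots.

v = 5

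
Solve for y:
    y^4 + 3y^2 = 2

y = -0.7494 or y = 0.7494

Let u = y^2. The equation becomes u^2 + 3u - 2 = 0.
By the quadratic formula, u = -3/2 + sqrt(17)/2 or u = -sqrt(17)/2 - 3/2.
y^2 = -3/2 + sqrt(17)/2 gives y = +/-sqrt(-3/2 + sqrt(17)/2) ~= +/-0.7494.
y^2 = -sqrt(17)/2 - 3/2 < 0 has no real solution.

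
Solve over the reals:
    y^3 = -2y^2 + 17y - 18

y = -5.6056 or y = 1.6056 or y = 2

Rearrange: y^3 + 2y^2 - 17y + 18 = 0.
Possible rational roots are divisors of 18. Testing y = 2 gives 0, so (y - 2) is a factor.
Divide: y^3 + 2y^2 - 17y + 18 = (y - 2)(y^2 + 4y - 9).
Apply the quadratic formula to y^2 + 4y - 9 = 0: y = (-4 +/- sqrt(52))/2, i.e. y ~= 1.6056 or y ~= -5.6056.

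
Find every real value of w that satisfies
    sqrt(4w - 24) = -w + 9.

Square both sides: 4w - 24 = (-w + 9)^2.
Expand and rearrange: w^2 - 22w + 105 = 0.
Solving gives w = 15 or w = 7.
Check each candidate in the original equation:
  w = 15: sqrt(36) = 6, while -w + 9 = -6 — extraneous.
  w = 7: sqrt(4) = 2, while -w + 9 = 2 — valid.

w = 7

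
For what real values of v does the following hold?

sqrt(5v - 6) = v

Square both sides: 5v - 6 = (v)^2.
Expand and rearrange: v^2 - 5v + 6 = 0.
Solving gives v = 3 or v = 2.
Check each candidate in the original equation:
  v = 3: sqrt(9) = 3, while v = 3 — valid.
  v = 2: sqrt(4) = 2, while v = 2 — valid.

v = 2 or v = 3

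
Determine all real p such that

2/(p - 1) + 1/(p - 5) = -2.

Multiply both sides by (p - 1)(p - 5):
2(p - 5) + (p - 1) = -2(p - 1)(p - 5).
Expand and collect terms: -2p² + 9p + 1 = 0.
By the quadratic formula, p = (-9 ± √89) / -4, so p ≈ -0.1085 or p ≈ 4.6085.
Neither value makes a denominator zero (p ≠ 1, p ≠ 5), so both are valid.

p = -0.1085 or p = 4.6085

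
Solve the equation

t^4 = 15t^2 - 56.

t = -2.8284 or t = -2.6458 or t = 2.6458 or t = 2.8284

Let u = t^2. The equation becomes u^2 - 15u + 56 = 0.
Factor: (u - 7)(u - 8) = 0, so u = 7 or u = 8.
t^2 = 7 gives t = +/-sqrt(7) ~= +/-2.6458.
t^2 = 8 gives t = +/-2*sqrt(2) ~= +/-2.8284.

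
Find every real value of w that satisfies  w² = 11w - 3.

w = 0.2798 or w = 10.7202

Rearrange to standard form: w² - 11w + 3 = 0.
Discriminant: (-11)² − 4·1·3 = 109.
Quadratic formula: w = (11 ± √109) / 2.
So w = √(109)/2 + 11/2 ≈ 10.7202 or w = 11/2 - √(109)/2 ≈ 0.2798.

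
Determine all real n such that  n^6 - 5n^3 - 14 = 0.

Let u = n^3. The equation becomes u^2 - 5u - 14 = 0.
Factor: (u - 7)(u + 2) = 0, so u = 7 or u = -2.
n^3 = 7 gives n = (7)^(1/3) ~= 1.9129.
n^3 = -2 gives n = -(2)^(1/3) ~= -1.2599.

n = -1.2599 or n = 1.9129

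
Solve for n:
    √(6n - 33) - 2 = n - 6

Isolate the radical: √(6n - 33) = n - 4.
Square both sides: 6n - 33 = (n - 4)².
Expand and rearrange: n² - 14n + 49 = 0.
This gives the repeated root n = 7.
Check in the original equation:
  n = 7: √(9) = 3, while n - 4 = 3 — valid.

n = 7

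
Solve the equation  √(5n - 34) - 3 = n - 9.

Isolate the radical: √(5n - 34) = n - 6.
Square both sides: 5n - 34 = (n - 6)².
Expand and rearrange: n² - 17n + 70 = 0.
Solving gives n = 10 or n = 7.
Check each candidate in the original equation:
  n = 10: √(16) = 4, while n - 6 = 4 — valid.
  n = 7: √(1) = 1, while n - 6 = 1 — valid.

n = 7 or n = 10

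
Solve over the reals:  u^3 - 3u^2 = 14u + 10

u = -1.7417 or u = -1 or u = 5.7417

Rearrange: u^3 - 3u^2 - 14u - 10 = 0.
Possible rational roots are divisors of -10. Testing u = -1 gives 0, so (u + 1) is a factor.
Divide: u^3 - 3u^2 - 14u - 10 = (u + 1)(u^2 - 4u - 10).
Apply the quadratic formula to u^2 - 4u - 10 = 0: u = (4 +/- sqrt(56))/2, i.e. u ~= 5.7417 or u ~= -1.7417.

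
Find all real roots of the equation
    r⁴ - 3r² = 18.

r = -2.4495 or r = 2.4495

Let u = r². The equation becomes u² - 3u - 18 = 0.
Factor: (u + 3)(u - 6) = 0, so u = -3 or u = 6.
r² = -3 < 0 has no real solution.
r² = 6 gives r = ±√(6) ≈ ±2.4495.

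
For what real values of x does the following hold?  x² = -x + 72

Bring every term to one side: x² + x - 72 = 0.
Factor: (x - 8)(x + 9) = 0.
So x = 8 or x = -9.

x = -9 or x = 8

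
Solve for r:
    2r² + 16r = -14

r = -7 or r = -1

Bring every term to one side: 2r² + 16r + 14 = 0.
Factor: 2(r + 1)(r + 7) = 0.
So r = -1 or r = -7.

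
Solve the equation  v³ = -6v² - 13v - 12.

Rearrange: v³ + 6v² + 13v + 12 = 0.
Possible rational roots are divisors of 12. Testing v = -3 gives 0, so (v + 3) is a factor.
Divide: v³ + 6v² + 13v + 12 = (v + 3)(v² + 3v + 4).
The quadratic v² + 3v + 4 has discriminant -7 < 0, so no further real roots.

v = -3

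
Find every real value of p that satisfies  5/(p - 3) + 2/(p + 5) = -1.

p = -8.5311 or p = -0.4689

Multiply both sides by (p - 3)(p + 5):
5(p + 5) + 2(p - 3) = -(p - 3)(p + 5).
Expand and collect terms: -p^2 - 9p - 4 = 0.
By the quadratic formula, p = (9 +/- sqrt(65)) / -2, so p ~= -8.5311 or p ~= -0.4689.
Neither value makes a denominator zero (p != 3, p != -5), so both are valid.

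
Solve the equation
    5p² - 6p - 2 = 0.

Discriminant: (-6)² − 4·5·(-2) = 76.
Quadratic formula: p = (6 ± √76) / 10.
So p = 3/5 + √(19)/5 ≈ 1.4718 or p = 3/5 - √(19)/5 ≈ -0.2718.

p = -0.2718 or p = 1.4718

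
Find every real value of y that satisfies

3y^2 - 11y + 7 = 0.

y = 0.8195 or y = 2.8471

Discriminant: (-11)^2 - 4*3*7 = 37.
Quadratic formula: y = (11 +/- sqrt(37)) / 6.
So y = sqrt(37)/6 + 11/6 ~= 2.8471 or y = 11/6 - sqrt(37)/6 ~= 0.8195.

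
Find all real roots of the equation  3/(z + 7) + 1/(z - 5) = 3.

z = -6.0293 or z = 5.3627

Multiply both sides by (z + 7)(z - 5):
3(z - 5) + (z + 7) = 3(z + 7)(z - 5).
Expand and collect terms: 3z² + 2z - 97 = 0.
By the quadratic formula, z = (-2 ± √1168) / 6, so z ≈ 5.3627 or z ≈ -6.0293.
Neither value makes a denominator zero (z ≠ -7, z ≠ 5), so both are valid.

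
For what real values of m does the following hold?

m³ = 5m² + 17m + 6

Rearrange: m³ - 5m² - 17m - 6 = 0.
Possible rational roots are divisors of -6. Testing m = -2 gives 0, so (m + 2) is a factor.
Divide: m³ - 5m² - 17m - 6 = (m + 2)(m² - 7m - 3).
Apply the quadratic formula to m² - 7m - 3 = 0: m = (7 ± √61)/2, i.e. m ≈ 7.4051 or m ≈ -0.4051.

m = -2 or m = -0.4051 or m = 7.4051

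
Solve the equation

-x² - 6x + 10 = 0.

x = -7.3589 or x = 1.3589

Discriminant: (-6)² − 4·(-1)·10 = 76.
Quadratic formula: x = (6 ± √76) / (-2).
So x = -√(19) - 3 ≈ -7.3589 or x = -3 + √(19) ≈ 1.3589.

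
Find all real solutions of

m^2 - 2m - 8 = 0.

m = -2 or m = 4

Factor: (m + 2)(m - 4) = 0.
So m = -2 or m = 4.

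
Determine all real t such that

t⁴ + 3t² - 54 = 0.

t = -2.4495 or t = 2.4495

Let u = t². The equation becomes u² + 3u - 54 = 0.
Factor: (u - 6)(u + 9) = 0, so u = 6 or u = -9.
t² = 6 gives t = ±√(6) ≈ ±2.4495.
t² = -9 < 0 has no real solution.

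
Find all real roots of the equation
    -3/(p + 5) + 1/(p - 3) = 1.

p = -7.7446 or p = 3.7446

Multiply both sides by (p + 5)(p - 3):
-3(p - 3) + (p + 5) = (p + 5)(p - 3).
Expand and collect terms: p^2 + 4p - 29 = 0.
By the quadratic formula, p = (-4 +/- sqrt(132)) / 2, so p ~= 3.7446 or p ~= -7.7446.
Neither value makes a denominator zero (p != -5, p != 3), so both are valid.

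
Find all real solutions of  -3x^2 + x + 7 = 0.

x = -1.3699 or x = 1.7033

Discriminant: (1)^2 - 4*(-3)*7 = 85.
Quadratic formula: x = (-1 +/- sqrt(85)) / (-6).
So x = 1/6 - sqrt(85)/6 ~= -1.3699 or x = 1/6 + sqrt(85)/6 ~= 1.7033.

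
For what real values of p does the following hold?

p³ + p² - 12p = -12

p = -4.3723 or p = 1.3723 or p = 2

Rearrange: p³ + p² - 12p + 12 = 0.
Possible rational roots are divisors of 12. Testing p = 2 gives 0, so (p - 2) is a factor.
Divide: p³ + p² - 12p + 12 = (p - 2)(p² + 3p - 6).
Apply the quadratic formula to p² + 3p - 6 = 0: p = (-3 ± √33)/2, i.e. p ≈ 1.3723 or p ≈ -4.3723.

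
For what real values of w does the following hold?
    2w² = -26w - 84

w = -7 or w = -6

Bring every term to one side: 2w² + 26w + 84 = 0.
Factor: 2(w + 7)(w + 6) = 0.
So w = -7 or w = -6.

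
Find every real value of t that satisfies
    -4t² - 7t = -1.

Rearrange to standard form: -4t² - 7t + 1 = 0.
Discriminant: (-7)² − 4·(-4)·1 = 65.
Quadratic formula: t = (7 ± √65) / (-8).
So t = -√(65)/8 - 7/8 ≈ -1.8828 or t = -7/8 + √(65)/8 ≈ 0.1328.

t = -1.8828 or t = 0.1328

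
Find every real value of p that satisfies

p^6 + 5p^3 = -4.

p = -1.5874 or p = -1

Let u = p^3. The equation becomes u^2 + 5u + 4 = 0.
Factor: (u + 1)(u + 4) = 0, so u = -1 or u = -4.
p^3 = -1 gives p = -1.
p^3 = -4 gives p = -(4)^(1/3) ~= -1.5874.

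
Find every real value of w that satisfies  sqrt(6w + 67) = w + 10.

Square both sides: 6w + 67 = (w + 10)^2.
Expand and rearrange: w^2 + 14w + 33 = 0.
Solving gives w = -3 or w = -11.
Check each candidate in the original equation:
  w = -3: sqrt(49) = 7, while w + 10 = 7 — valid.
  w = -11: sqrt(1) = 1, while w + 10 = -1 — extraneous.

w = -3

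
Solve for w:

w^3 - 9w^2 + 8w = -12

w = -0.772 or w = 2 or w = 7.772

Rearrange: w^3 - 9w^2 + 8w + 12 = 0.
Possible rational roots are divisors of 12. Testing w = 2 gives 0, so (w - 2) is a factor.
Divide: w^3 - 9w^2 + 8w + 12 = (w - 2)(w^2 - 7w - 6).
Apply the quadratic formula to w^2 - 7w - 6 = 0: w = (7 +/- sqrt(73))/2, i.e. w ~= 7.772 or w ~= -0.772.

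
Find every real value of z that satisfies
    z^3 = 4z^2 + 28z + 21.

z = -3 or z = -0.8875 or z = 7.8875

Rearrange: z^3 - 4z^2 - 28z - 21 = 0.
Possible rational roots are divisors of -21. Testing z = -3 gives 0, so (z + 3) is a factor.
Divide: z^3 - 4z^2 - 28z - 21 = (z + 3)(z^2 - 7z - 7).
Apply the quadratic formula to z^2 - 7z - 7 = 0: z = (7 +/- sqrt(77))/2, i.e. z ~= 7.8875 or z ~= -0.8875.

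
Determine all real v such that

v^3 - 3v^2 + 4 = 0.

v = -1 or v = 2

Possible rational roots are divisors of 4. Testing v = -1 gives 0, so (v + 1) is a factor.
Divide: v^3 - 3v^2 + 4 = (v + 1)(v^2 - 4v + 4).
The quadratic has the repeated root v = 2.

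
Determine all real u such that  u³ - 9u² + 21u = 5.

Rearrange: u³ - 9u² + 21u - 5 = 0.
Possible rational roots are divisors of -5. Testing u = 5 gives 0, so (u - 5) is a factor.
Divide: u³ - 9u² + 21u - 5 = (u - 5)(u² - 4u + 1).
Apply the quadratic formula to u² - 4u + 1 = 0: u = (4 ± √12)/2, i.e. u ≈ 3.7321 or u ≈ 0.2679.

u = 0.2679 or u = 3.7321 or u = 5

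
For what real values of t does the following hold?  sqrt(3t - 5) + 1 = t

t = 2 or t = 3

Isolate the radical: sqrt(3t - 5) = t - 1.
Square both sides: 3t - 5 = (t - 1)^2.
Expand and rearrange: t^2 - 5t + 6 = 0.
Solving gives t = 3 or t = 2.
Check each candidate in the original equation:
  t = 3: sqrt(4) = 2, while t - 1 = 2 — valid.
  t = 2: sqrt(1) = 1, while t - 1 = 1 — valid.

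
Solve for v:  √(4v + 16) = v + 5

v = -3

Square both sides: 4v + 16 = (v + 5)².
Expand and rearrange: v² + 6v + 9 = 0.
This gives the repeated root v = -3.
Check in the original equation:
  v = -3: √(4) = 2, while v + 5 = 2 — valid.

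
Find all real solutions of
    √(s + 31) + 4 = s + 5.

Isolate the radical: √(s + 31) = s + 1.
Square both sides: s + 31 = (s + 1)².
Expand and rearrange: s² + s - 30 = 0.
Solving gives s = 5 or s = -6.
Check each candidate in the original equation:
  s = 5: √(36) = 6, while s + 1 = 6 — valid.
  s = -6: √(25) = 5, while s + 1 = -5 — extraneous.

s = 5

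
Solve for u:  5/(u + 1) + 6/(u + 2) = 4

u = -1.5447 or u = 1.2947

Multiply both sides by (u + 1)(u + 2):
5(u + 2) + 6(u + 1) = 4(u + 1)(u + 2).
Expand and collect terms: 4u² + u - 8 = 0.
By the quadratic formula, u = (-1 ± √129) / 8, so u ≈ 1.2947 or u ≈ -1.5447.
Neither value makes a denominator zero (u ≠ -1, u ≠ -2), so both are valid.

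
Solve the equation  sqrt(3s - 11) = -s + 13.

Square both sides: 3s - 11 = (-s + 13)^2.
Expand and rearrange: s^2 - 29s + 180 = 0.
Solving gives s = 20 or s = 9.
Check each candidate in the original equation:
  s = 20: sqrt(49) = 7, while -s + 13 = -7 — extraneous.
  s = 9: sqrt(16) = 4, while -s + 13 = 4 — valid.

s = 9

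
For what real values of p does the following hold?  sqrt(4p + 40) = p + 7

Square both sides: 4p + 40 = (p + 7)^2.
Expand and rearrange: p^2 + 10p + 9 = 0.
Solving gives p = -1 or p = -9.
Check each candidate in the original equation:
  p = -1: sqrt(36) = 6, while p + 7 = 6 — valid.
  p = -9: sqrt(4) = 2, while p + 7 = -2 — extraneous.

p = -1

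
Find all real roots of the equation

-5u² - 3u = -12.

u = -1.878 or u = 1.278

Rearrange to standard form: -5u² - 3u + 12 = 0.
Discriminant: (-3)² − 4·(-5)·12 = 249.
Quadratic formula: u = (3 ± √249) / (-10).
So u = -√(249)/10 - 3/10 ≈ -1.878 or u = -3/10 + √(249)/10 ≈ 1.278.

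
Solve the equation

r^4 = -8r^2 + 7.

Let u = r^2. The equation becomes u^2 + 8u - 7 = 0.
By the quadratic formula, u = -4 + sqrt(23) or u = -sqrt(23) - 4.
r^2 = -4 + sqrt(23) gives r = +/-sqrt(-4 + sqrt(23)) ~= +/-0.8921.
r^2 = -sqrt(23) - 4 < 0 has no real solution.

r = -0.8921 or r = 0.8921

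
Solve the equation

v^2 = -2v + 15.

v = -5 or v = 3

Bring every term to one side: v^2 + 2v - 15 = 0.
Factor: (v + 5)(v - 3) = 0.
So v = -5 or v = 3.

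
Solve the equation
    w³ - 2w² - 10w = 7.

w = -1.5414 or w = -1 or w = 4.5414

Rearrange: w³ - 2w² - 10w - 7 = 0.
Possible rational roots are divisors of -7. Testing w = -1 gives 0, so (w + 1) is a factor.
Divide: w³ - 2w² - 10w - 7 = (w + 1)(w² - 3w - 7).
Apply the quadratic formula to w² - 3w - 7 = 0: w = (3 ± √37)/2, i.e. w ≈ 4.5414 or w ≈ -1.5414.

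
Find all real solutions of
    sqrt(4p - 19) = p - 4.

p = 5 or p = 7

Square both sides: 4p - 19 = (p - 4)^2.
Expand and rearrange: p^2 - 12p + 35 = 0.
Solving gives p = 7 or p = 5.
Check each candidate in the original equation:
  p = 7: sqrt(9) = 3, while p - 4 = 3 — valid.
  p = 5: sqrt(1) = 1, while p - 4 = 1 — valid.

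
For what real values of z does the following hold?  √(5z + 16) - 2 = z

z = 4

Isolate the radical: √(5z + 16) = z + 2.
Square both sides: 5z + 16 = (z + 2)².
Expand and rearrange: z² - z - 12 = 0.
Solving gives z = 4 or z = -3.
Check each candidate in the original equation:
  z = 4: √(36) = 6, while z + 2 = 6 — valid.
  z = -3: √(1) = 1, while z + 2 = -1 — extraneous.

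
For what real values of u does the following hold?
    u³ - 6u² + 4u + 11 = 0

Possible rational roots are divisors of 11. Testing u = -1 gives 0, so (u + 1) is a factor.
Divide: u³ - 6u² + 4u + 11 = (u + 1)(u² - 7u + 11).
Apply the quadratic formula to u² - 7u + 11 = 0: u = (7 ± √5)/2, i.e. u ≈ 4.618 or u ≈ 2.382.

u = -1 or u = 2.382 or u = 4.618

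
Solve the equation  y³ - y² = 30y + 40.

y = -4 or y = -1.5311 or y = 6.5311

Rearrange: y³ - y² - 30y - 40 = 0.
Possible rational roots are divisors of -40. Testing y = -4 gives 0, so (y + 4) is a factor.
Divide: y³ - y² - 30y - 40 = (y + 4)(y² - 5y - 10).
Apply the quadratic formula to y² - 5y - 10 = 0: y = (5 ± √65)/2, i.e. y ≈ 6.5311 or y ≈ -1.5311.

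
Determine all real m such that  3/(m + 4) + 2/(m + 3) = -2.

Multiply both sides by (m + 4)(m + 3):
3(m + 3) + 2(m + 4) = -2(m + 4)(m + 3).
Expand and collect terms: -2m^2 - 19m - 41 = 0.
By the quadratic formula, m = (19 +/- sqrt(33)) / -4, so m ~= -6.1861 or m ~= -3.3139.
Neither value makes a denominator zero (m != -4, m != -3), so both are valid.

m = -6.1861 or m = -3.3139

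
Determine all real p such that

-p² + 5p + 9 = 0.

p = -1.4051 or p = 6.4051

Discriminant: (5)² − 4·(-1)·9 = 61.
Quadratic formula: p = (-5 ± √61) / (-2).
So p = 5/2 - √(61)/2 ≈ -1.4051 or p = 5/2 + √(61)/2 ≈ 6.4051.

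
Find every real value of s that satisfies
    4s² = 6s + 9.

s = -0.9271 or s = 2.4271

Rearrange to standard form: 4s² - 6s - 9 = 0.
Discriminant: (-6)² − 4·4·(-9) = 180.
Quadratic formula: s = (6 ± √180) / 8.
So s = 3/4 + 3·√(5)/4 ≈ 2.4271 or s = 3/4 - 3·√(5)/4 ≈ -0.9271.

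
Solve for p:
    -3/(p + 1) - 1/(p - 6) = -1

p = 1.4586 or p = 7.5414

Multiply both sides by (p + 1)(p - 6):
-3(p - 6) - (p + 1) = -(p + 1)(p - 6).
Expand and collect terms: -p^2 + 9p - 11 = 0.
By the quadratic formula, p = (-9 +/- sqrt(37)) / -2, so p ~= 1.4586 or p ~= 7.5414.
Neither value makes a denominator zero (p != -1, p != 6), so both are valid.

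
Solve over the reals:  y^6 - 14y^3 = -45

Let u = y^3. The equation becomes u^2 - 14u + 45 = 0.
Factor: (u - 9)(u - 5) = 0, so u = 9 or u = 5.
y^3 = 9 gives y = (9)^(1/3) ~= 2.0801.
y^3 = 5 gives y = (5)^(1/3) ~= 1.71.

y = 1.71 or y = 2.0801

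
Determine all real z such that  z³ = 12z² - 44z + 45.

Rearrange: z³ - 12z² + 44z - 45 = 0.
Possible rational roots are divisors of -45. Testing z = 5 gives 0, so (z - 5) is a factor.
Divide: z³ - 12z² + 44z - 45 = (z - 5)(z² - 7z + 9).
Apply the quadratic formula to z² - 7z + 9 = 0: z = (7 ± √13)/2, i.e. z ≈ 5.3028 or z ≈ 1.6972.

z = 1.6972 or z = 5 or z = 5.3028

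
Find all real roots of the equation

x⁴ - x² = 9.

Let u = x². The equation becomes u² - u - 9 = 0.
By the quadratic formula, u = 1/2 + √(37)/2 or u = 1/2 - √(37)/2.
x² = 1/2 + √(37)/2 gives x = ±√(1/2 + √(37)/2) ≈ ±1.8819.
x² = 1/2 - √(37)/2 < 0 has no real solution.

x = -1.8819 or x = 1.8819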